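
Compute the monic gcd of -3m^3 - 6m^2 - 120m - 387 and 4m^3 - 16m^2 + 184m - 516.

m^2 - m + 43

Euclidean algorithm in ℚ[m]:
  -3m^3 - 6m^2 - 120m - 387 = (-3/4)(4m^3 - 16m^2 + 184m - 516) + (-18m^2 + 18m - 774)
  4m^3 - 16m^2 + 184m - 516 = (-(2/9)m + 2/3)(-18m^2 + 18m - 774) + (0)
Last nonzero remainder: -18m^2 + 18m - 774. Dividing through by -18 gives the monic gcd m^2 - m + 43.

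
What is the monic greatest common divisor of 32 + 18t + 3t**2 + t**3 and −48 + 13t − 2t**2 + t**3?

16 + t + t**2

By polynomial division,
  t**3 + 3t**2 + 18t + 32 = (t**3 − 2t**2 + 13t − 48) + (5t**2 + 5t + 80)
  t**3 − 2t**2 + 13t − 48 = ((1/5)t − 3/5)(5t**2 + 5t + 80) + (0)
Last nonzero remainder: 5t**2 + 5t + 80. Dividing through by 5 gives the monic gcd t**2 + t + 16.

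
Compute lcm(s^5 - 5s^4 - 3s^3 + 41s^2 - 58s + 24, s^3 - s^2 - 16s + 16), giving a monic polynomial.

Repeated division with remainder:
  s^5 - 5s^4 - 3s^3 + 41s^2 - 58s + 24 = (s^2 - 4s + 9)(s^3 - s^2 - 16s + 16) + (-30s^2 + 150s - 120)
  s^3 - s^2 - 16s + 16 = (-(1/30)s - 2/15)(-30s^2 + 150s - 120) + (0)
Last nonzero remainder: -30s^2 + 150s - 120. Dividing through by -30 gives the monic gcd s^2 - 5s + 4.
Then lcm(f, g) = f·g / gcd(f, g); expanding and making the result monic gives the answer.

s^6 - s^5 - 23s^4 + 29s^3 + 106s^2 - 208s + 96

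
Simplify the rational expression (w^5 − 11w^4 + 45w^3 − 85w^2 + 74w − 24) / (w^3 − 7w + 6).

(w^3 − 8w^2 + 19w − 12)/(w + 3)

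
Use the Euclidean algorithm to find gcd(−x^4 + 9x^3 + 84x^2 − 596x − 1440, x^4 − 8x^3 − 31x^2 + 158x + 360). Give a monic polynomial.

Euclidean algorithm in ℚ[x]:
  −x^4 + 9x^3 + 84x^2 − 596x − 1440 = (−1)(x^4 − 8x^3 − 31x^2 + 158x + 360) + (x^3 + 53x^2 − 438x − 1080)
  x^4 − 8x^3 − 31x^2 + 158x + 360 = (x − 61)(x^3 + 53x^2 − 438x − 1080) + (3640x^2 − 25480x − 65520)
  x^3 + 53x^2 − 438x − 1080 = ((1/3640)x + 3/182)(3640x^2 − 25480x − 65520) + (0)
Last nonzero remainder: 3640x^2 − 25480x − 65520. Dividing through by 3640 gives the monic gcd x^2 − 7x − 18.

x^2 − 7x − 18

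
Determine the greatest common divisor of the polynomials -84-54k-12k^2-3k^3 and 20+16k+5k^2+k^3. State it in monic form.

Apply the Euclidean algorithm:
  -3k^3-12k^2-54k-84 = (-3)(k^3+5k^2+16k+20) + (3k^2-6k-24)
  k^3+5k^2+16k+20 = ((1/3)k+7/3)(3k^2-6k-24) + (38k+76)
  3k^2-6k-24 = ((3/38)k-6/19)(38k+76) + (0)
Last nonzero remainder: 38k+76. Dividing through by 38 gives the monic gcd k+2.

2+k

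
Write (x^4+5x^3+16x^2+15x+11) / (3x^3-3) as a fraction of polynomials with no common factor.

(x^2+4x+11)/(3x-3)

Euclidean algorithm in ℚ[x]:
  x^4+5x^3+16x^2+15x+11 = ((1/3)x+5/3)(3x^3-3) + (16x^2+16x+16)
  3x^3-3 = ((3/16)x-3/16)(16x^2+16x+16) + (0)
Last nonzero remainder: 16x^2+16x+16. Dividing through by 16 gives the monic gcd x^2+x+1.
Cancel x^2+x+1 from numerator and denominator to get the reduced form.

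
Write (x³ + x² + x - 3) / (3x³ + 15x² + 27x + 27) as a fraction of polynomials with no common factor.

(x - 1)/(3x + 9)

Repeated division with remainder:
  x³ + x² + x - 3 = (1/3)(3x³ + 15x² + 27x + 27) + (-4x² - 8x - 12)
  3x³ + 15x² + 27x + 27 = (-(3/4)x - 9/4)(-4x² - 8x - 12) + (0)
Last nonzero remainder: -4x² - 8x - 12. Dividing through by -4 gives the monic gcd x² + 2x + 3.
Cancel x² + 2x + 3 from numerator and denominator to get the reduced form.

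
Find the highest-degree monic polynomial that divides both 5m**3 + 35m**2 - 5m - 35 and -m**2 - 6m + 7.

m**2 + 6m - 7

By polynomial division,
  5m**3 + 35m**2 - 5m - 35 = (-5m - 5)(-m**2 - 6m + 7) + (0)
Last nonzero remainder: -m**2 - 6m + 7. Dividing through by -1 gives the monic gcd m**2 + 6m - 7.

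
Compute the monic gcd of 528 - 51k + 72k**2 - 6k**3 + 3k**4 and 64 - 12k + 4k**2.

Repeated division with remainder:
  3k**4 - 6k**3 + 72k**2 - 51k + 528 = ((3/4)k**2 + (3/4)k + 33/4)(4k**2 - 12k + 64) + (0)
Last nonzero remainder: 4k**2 - 12k + 64. Dividing through by 4 gives the monic gcd k**2 - 3k + 16.

16 - 3k + k**2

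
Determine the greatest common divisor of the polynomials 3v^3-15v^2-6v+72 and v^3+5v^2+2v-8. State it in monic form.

v+2

Apply the Euclidean algorithm:
  3v^3-15v^2-6v+72 = (3)(v^3+5v^2+2v-8) + (-30v^2-12v+96)
  v^3+5v^2+2v-8 = (-(1/30)v-23/150)(-30v^2-12v+96) + ((84/25)v+168/25)
  -30v^2-12v+96 = (-(125/14)v+100/7)((84/25)v+168/25) + (0)
Last nonzero remainder: (84/25)v+168/25. Dividing through by 84/25 gives the monic gcd v+2.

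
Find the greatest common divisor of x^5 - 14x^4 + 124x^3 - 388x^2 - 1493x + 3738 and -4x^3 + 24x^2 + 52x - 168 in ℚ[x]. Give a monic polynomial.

x^3 - 6x^2 - 13x + 42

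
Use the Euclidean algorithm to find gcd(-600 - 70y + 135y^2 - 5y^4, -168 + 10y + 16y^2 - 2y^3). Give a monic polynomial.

-4 + y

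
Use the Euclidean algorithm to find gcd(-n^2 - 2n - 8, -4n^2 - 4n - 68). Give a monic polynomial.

By polynomial division,
  -n^2 - 2n - 8 = (1/4)(-4n^2 - 4n - 68) + (-n + 9)
  -4n^2 - 4n - 68 = (4n + 40)(-n + 9) + (-428)
  -n + 9 = ((1/428)n - 9/428)(-428) + (0)
The last nonzero remainder is the constant -428, so the polynomials are coprime and gcd = 1.

1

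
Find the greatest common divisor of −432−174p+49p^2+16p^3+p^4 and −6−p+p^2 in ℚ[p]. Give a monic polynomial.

Repeated division with remainder:
  p^4+16p^3+49p^2−174p−432 = (p^2+17p+72)(p^2−p−6) + (0)
The last nonzero remainder p^2−p−6 is already monic.

−6−p+p^2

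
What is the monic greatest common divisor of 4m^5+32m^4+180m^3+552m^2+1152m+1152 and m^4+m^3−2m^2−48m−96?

m^3+5m^2+18m+24

By polynomial division,
  4m^5+32m^4+180m^3+552m^2+1152m+1152 = (4m+28)(m^4+m^3−2m^2−48m−96) + (160m^3+800m^2+2880m+3840)
  m^4+m^3−2m^2−48m−96 = ((1/160)m−1/40)(160m^3+800m^2+2880m+3840) + (0)
Last nonzero remainder: 160m^3+800m^2+2880m+3840. Dividing through by 160 gives the monic gcd m^3+5m^2+18m+24.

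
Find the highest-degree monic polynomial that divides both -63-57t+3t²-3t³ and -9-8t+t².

1+t

Repeated division with remainder:
  -3t³+3t²-57t-63 = (-3t-21)(t²-8t-9) + (-252t-252)
  t²-8t-9 = (-(1/252)t+1/28)(-252t-252) + (0)
Last nonzero remainder: -252t-252. Dividing through by -252 gives the monic gcd t+1.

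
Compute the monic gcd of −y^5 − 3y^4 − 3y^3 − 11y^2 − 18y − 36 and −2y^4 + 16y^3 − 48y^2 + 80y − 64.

Repeated division with remainder:
  −y^5 − 3y^4 − 3y^3 − 11y^2 − 18y − 36 = ((1/2)y + 11/2)(−2y^4 + 16y^3 − 48y^2 + 80y − 64) + (−67y^3 + 213y^2 − 426y + 316)
  −2y^4 + 16y^3 − 48y^2 + 80y − 64 = ((2/67)y − 646/4489)(−67y^3 + 213y^2 − 426y + 316) + (−(20790/4489)y^2 + (41580/4489)y − 83160/4489)
  −67y^3 + 213y^2 − 426y + 316 = ((300763/20790)y − 354631/20790)(−(20790/4489)y^2 + (41580/4489)y − 83160/4489) + (0)
Last nonzero remainder: −(20790/4489)y^2 + (41580/4489)y − 83160/4489. Dividing through by −20790/4489 gives the monic gcd y^2 − 2y + 4.

y^2 − 2y + 4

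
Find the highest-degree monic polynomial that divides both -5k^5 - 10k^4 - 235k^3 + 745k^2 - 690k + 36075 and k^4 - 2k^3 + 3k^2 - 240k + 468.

k^2 + 6k + 39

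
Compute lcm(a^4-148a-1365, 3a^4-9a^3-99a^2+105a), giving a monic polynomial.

a^6-a^5-148a^3-1217a^2+1365a

Repeated division with remainder:
  a^4-148a-1365 = (1/3)(3a^4-9a^3-99a^2+105a) + (3a^3+33a^2-183a-1365)
  3a^4-9a^3-99a^2+105a = (a-14)(3a^3+33a^2-183a-1365) + (546a^2-1092a-19110)
  3a^3+33a^2-183a-1365 = ((1/182)a+1/14)(546a^2-1092a-19110) + (0)
Last nonzero remainder: 546a^2-1092a-19110. Dividing through by 546 gives the monic gcd a^2-2a-35.
Then lcm(f, g) = f·g / gcd(f, g); expanding and making the result monic gives the answer.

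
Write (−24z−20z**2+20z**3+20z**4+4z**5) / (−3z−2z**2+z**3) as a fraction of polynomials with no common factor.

By polynomial division,
  4z**5+20z**4+20z**3−20z**2−24z = (4z**2+28z+88)(z**3−2z**2−3z) + (240z**2+240z)
  z**3−2z**2−3z = ((1/240)z−1/80)(240z**2+240z) + (0)
Last nonzero remainder: 240z**2+240z. Dividing through by 240 gives the monic gcd z**2+z.
Cancel z**2+z from numerator and denominator to get the reduced form.

(−24+4z+16z**2+4z**3)/(−3+z)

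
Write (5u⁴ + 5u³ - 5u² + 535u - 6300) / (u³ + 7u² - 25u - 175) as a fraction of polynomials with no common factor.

By polynomial division,
  5u⁴ + 5u³ - 5u² + 535u - 6300 = (5u - 30)(u³ + 7u² - 25u - 175) + (330u² + 660u - 11550)
  u³ + 7u² - 25u - 175 = ((1/330)u + 1/66)(330u² + 660u - 11550) + (0)
Last nonzero remainder: 330u² + 660u - 11550. Dividing through by 330 gives the monic gcd u² + 2u - 35.
Cancel u² + 2u - 35 from numerator and denominator to get the reduced form.

(5u² - 5u + 180)/(u + 5)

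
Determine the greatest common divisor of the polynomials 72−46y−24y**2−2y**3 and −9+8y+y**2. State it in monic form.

−9+8y+y**2

Apply the Euclidean algorithm:
  −2y**3−24y**2−46y+72 = (−2y−8)(y**2+8y−9) + (0)
The last nonzero remainder y**2+8y−9 is already monic.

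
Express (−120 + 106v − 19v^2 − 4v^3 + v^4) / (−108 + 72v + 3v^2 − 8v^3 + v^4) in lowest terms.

Apply the Euclidean algorithm:
  v^4 − 4v^3 − 19v^2 + 106v − 120 = (v^4 − 8v^3 + 3v^2 + 72v − 108) + (4v^3 − 22v^2 + 34v − 12)
  v^4 − 8v^3 + 3v^2 + 72v − 108 = ((1/4)v − 5/8)(4v^3 − 22v^2 + 34v − 12) + (−(77/4)v^2 + (385/4)v − 231/2)
  4v^3 − 22v^2 + 34v − 12 = (−(16/77)v + 8/77)(−(77/4)v^2 + (385/4)v − 231/2) + (0)
Last nonzero remainder: −(77/4)v^2 + (385/4)v − 231/2. Dividing through by −77/4 gives the monic gcd v^2 − 5v + 6.
Cancel v^2 − 5v + 6 from numerator and denominator to get the reduced form.

(−20 + v + v^2)/(−18 − 3v + v^2)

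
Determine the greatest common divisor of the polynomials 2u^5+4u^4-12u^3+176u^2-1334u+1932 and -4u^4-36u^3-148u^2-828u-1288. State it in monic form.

u^3+7u^2+23u+161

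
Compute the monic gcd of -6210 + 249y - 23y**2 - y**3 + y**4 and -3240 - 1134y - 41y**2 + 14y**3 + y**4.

-90 + y + y**2

By polynomial division,
  y**4 - y**3 - 23y**2 + 249y - 6210 = (y**4 + 14y**3 - 41y**2 - 1134y - 3240) + (-15y**3 + 18y**2 + 1383y - 2970)
  y**4 + 14y**3 - 41y**2 - 1134y - 3240 = (-(1/15)y - 76/75)(-15y**3 + 18y**2 + 1383y - 2970) + ((1736/25)y**2 + (1736/25)y - 31248/5)
  -15y**3 + 18y**2 + 1383y - 2970 = (-(375/1736)y + 825/1736)((1736/25)y**2 + (1736/25)y - 31248/5) + (0)
Last nonzero remainder: (1736/25)y**2 + (1736/25)y - 31248/5. Dividing through by 1736/25 gives the monic gcd y**2 + y - 90.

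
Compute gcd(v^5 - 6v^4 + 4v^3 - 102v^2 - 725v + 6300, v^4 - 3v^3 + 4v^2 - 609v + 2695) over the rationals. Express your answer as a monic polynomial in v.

v^2 - 12v + 35

Apply the Euclidean algorithm:
  v^5 - 6v^4 + 4v^3 - 102v^2 - 725v + 6300 = (v - 3)(v^4 - 3v^3 + 4v^2 - 609v + 2695) + (-9v^3 + 519v^2 - 5247v + 14385)
  v^4 - 3v^3 + 4v^2 - 609v + 2695 = (-(1/9)v - 164/27)(-9v^3 + 519v^2 - 5247v + 14385) + ((23161/9)v^2 - (92644/3)v + 810635/9)
  -9v^3 + 519v^2 - 5247v + 14385 = (-(81/23161)v + 3699/23161)((23161/9)v^2 - (92644/3)v + 810635/9) + (0)
Last nonzero remainder: (23161/9)v^2 - (92644/3)v + 810635/9. Dividing through by 23161/9 gives the monic gcd v^2 - 12v + 35.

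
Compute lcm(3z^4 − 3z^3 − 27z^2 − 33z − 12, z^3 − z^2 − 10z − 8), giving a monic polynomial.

z^5 + z^4 − 11z^3 − 29z^2 − 26z − 8

Euclidean algorithm in ℚ[z]:
  3z^4 − 3z^3 − 27z^2 − 33z − 12 = (3z)(z^3 − z^2 − 10z − 8) + (3z^2 − 9z − 12)
  z^3 − z^2 − 10z − 8 = ((1/3)z + 2/3)(3z^2 − 9z − 12) + (0)
Last nonzero remainder: 3z^2 − 9z − 12. Dividing through by 3 gives the monic gcd z^2 − 3z − 4.
Then lcm(f, g) = f·g / gcd(f, g); expanding and making the result monic gives the answer.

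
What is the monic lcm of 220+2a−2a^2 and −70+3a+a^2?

Euclidean algorithm in ℚ[a]:
  −2a^2+2a+220 = (−2)(a^2+3a−70) + (8a+80)
  a^2+3a−70 = ((1/8)a−7/8)(8a+80) + (0)
Last nonzero remainder: 8a+80. Dividing through by 8 gives the monic gcd a+10.
Then lcm(f, g) = f·g / gcd(f, g); expanding and making the result monic gives the answer.

770−103a−8a^2+a^3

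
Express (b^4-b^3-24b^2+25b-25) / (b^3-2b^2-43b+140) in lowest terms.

Repeated division with remainder:
  b^4-b^3-24b^2+25b-25 = (b+1)(b^3-2b^2-43b+140) + (21b^2-72b-165)
  b^3-2b^2-43b+140 = ((1/21)b+10/147)(21b^2-72b-165) + (-(1482/49)b+7410/49)
  21b^2-72b-165 = (-(343/494)b-539/494)(-(1482/49)b+7410/49) + (0)
Last nonzero remainder: -(1482/49)b+7410/49. Dividing through by -1482/49 gives the monic gcd b-5.
Cancel b-5 from numerator and denominator to get the reduced form.

(b^3+4b^2-4b+5)/(b^2+3b-28)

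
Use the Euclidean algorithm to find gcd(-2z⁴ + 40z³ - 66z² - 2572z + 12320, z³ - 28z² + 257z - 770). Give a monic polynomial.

Repeated division with remainder:
  -2z⁴ + 40z³ - 66z² - 2572z + 12320 = (-2z - 16)(z³ - 28z² + 257z - 770) + (0)
The last nonzero remainder z³ - 28z² + 257z - 770 is already monic.

z³ - 28z² + 257z - 770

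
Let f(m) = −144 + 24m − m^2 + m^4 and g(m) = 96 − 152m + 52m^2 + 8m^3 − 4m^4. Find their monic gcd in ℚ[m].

−12 + m + m^2

Euclidean algorithm in ℚ[m]:
  m^4 − m^2 + 24m − 144 = (−1/4)(−4m^4 + 8m^3 + 52m^2 − 152m + 96) + (2m^3 + 12m^2 − 14m − 120)
  −4m^4 + 8m^3 + 52m^2 − 152m + 96 = (−2m + 16)(2m^3 + 12m^2 − 14m − 120) + (−168m^2 − 168m + 2016)
  2m^3 + 12m^2 − 14m − 120 = (−(1/84)m − 5/84)(−168m^2 − 168m + 2016) + (0)
Last nonzero remainder: −168m^2 − 168m + 2016. Dividing through by −168 gives the monic gcd m^2 + m − 12.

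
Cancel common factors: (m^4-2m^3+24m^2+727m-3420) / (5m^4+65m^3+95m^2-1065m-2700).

By polynomial division,
  m^4-2m^3+24m^2+727m-3420 = (1/5)(5m^4+65m^3+95m^2-1065m-2700) + (-15m^3+5m^2+940m-2880)
  5m^4+65m^3+95m^2-1065m-2700 = (-(1/3)m-40/9)(-15m^3+5m^2+940m-2880) + ((3875/9)m^2+(19375/9)m-15500)
  -15m^3+5m^2+940m-2880 = (-(27/775)m+144/775)((3875/9)m^2+(19375/9)m-15500) + (0)
Last nonzero remainder: (3875/9)m^2+(19375/9)m-15500. Dividing through by 3875/9 gives the monic gcd m^2+5m-36.
Cancel m^2+5m-36 from numerator and denominator to get the reduced form.

(m^2-7m+95)/(5m^2+40m+75)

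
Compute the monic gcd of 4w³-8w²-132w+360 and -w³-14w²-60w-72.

By polynomial division,
  4w³-8w²-132w+360 = (-4)(-w³-14w²-60w-72) + (-64w²-372w+72)
  -w³-14w²-60w-72 = ((1/64)w+131/1024)(-64w²-372w+72) + (-(3465/256)w-10395/128)
  -64w²-372w+72 = ((16384/3465)w-1024/1155)(-(3465/256)w-10395/128) + (0)
Last nonzero remainder: -(3465/256)w-10395/128. Dividing through by -3465/256 gives the monic gcd w+6.

w+6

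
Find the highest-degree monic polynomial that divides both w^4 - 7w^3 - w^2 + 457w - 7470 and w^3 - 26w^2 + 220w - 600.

w - 10

By polynomial division,
  w^4 - 7w^3 - w^2 + 457w - 7470 = (w + 19)(w^3 - 26w^2 + 220w - 600) + (273w^2 - 3123w + 3930)
  w^3 - 26w^2 + 220w - 600 = ((1/273)w - 1325/24843)(273w^2 - 3123w + 3930) + ((323285/8281)w - 3232850/8281)
  273w^2 - 3123w + 3930 = ((2260713/323285)w - 3254433/323285)((323285/8281)w - 3232850/8281) + (0)
Last nonzero remainder: (323285/8281)w - 3232850/8281. Dividing through by 323285/8281 gives the monic gcd w - 10.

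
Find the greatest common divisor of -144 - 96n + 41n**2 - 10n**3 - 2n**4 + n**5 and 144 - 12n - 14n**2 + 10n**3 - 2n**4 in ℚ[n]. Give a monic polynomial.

Repeated division with remainder:
  n**5 - 2n**4 - 10n**3 + 41n**2 - 96n - 144 = (-(1/2)n - 3/2)(-2n**4 + 10n**3 - 14n**2 - 12n + 144) + (-2n**3 + 14n**2 - 42n + 72)
  -2n**4 + 10n**3 - 14n**2 - 12n + 144 = (n + 2)(-2n**3 + 14n**2 - 42n + 72) + (0)
Last nonzero remainder: -2n**3 + 14n**2 - 42n + 72. Dividing through by -2 gives the monic gcd n**3 - 7n**2 + 21n - 36.

-36 + 21n - 7n**2 + n**3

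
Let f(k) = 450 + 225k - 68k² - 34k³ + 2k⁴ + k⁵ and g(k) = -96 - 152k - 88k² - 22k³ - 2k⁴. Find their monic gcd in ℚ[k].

Repeated division with remainder:
  k⁵ + 2k⁴ - 34k³ - 68k² + 225k + 450 = (-(1/2)k + 9/2)(-2k⁴ - 22k³ - 88k² - 152k - 96) + (21k³ + 252k² + 861k + 882)
  -2k⁴ - 22k³ - 88k² - 152k - 96 = (-(2/21)k + 2/21)(21k³ + 252k² + 861k + 882) + (-30k² - 150k - 180)
  21k³ + 252k² + 861k + 882 = (-(7/10)k - 49/10)(-30k² - 150k - 180) + (0)
Last nonzero remainder: -30k² - 150k - 180. Dividing through by -30 gives the monic gcd k² + 5k + 6.

6 + 5k + k²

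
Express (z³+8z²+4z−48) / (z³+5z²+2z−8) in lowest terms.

Repeated division with remainder:
  z³+8z²+4z−48 = (z³+5z²+2z−8) + (3z²+2z−40)
  z³+5z²+2z−8 = ((1/3)z+13/9)(3z²+2z−40) + ((112/9)z+448/9)
  3z²+2z−40 = ((27/112)z−45/56)((112/9)z+448/9) + (0)
Last nonzero remainder: (112/9)z+448/9. Dividing through by 112/9 gives the monic gcd z+4.
Cancel z+4 from numerator and denominator to get the reduced form.

(z²+4z−12)/(z²+z−2)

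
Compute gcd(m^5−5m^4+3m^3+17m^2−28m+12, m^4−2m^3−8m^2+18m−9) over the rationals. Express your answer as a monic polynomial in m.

Repeated division with remainder:
  m^5−5m^4+3m^3+17m^2−28m+12 = (m−3)(m^4−2m^3−8m^2+18m−9) + (5m^3−25m^2+35m−15)
  m^4−2m^3−8m^2+18m−9 = ((1/5)m+3/5)(5m^3−25m^2+35m−15) + (0)
Last nonzero remainder: 5m^3−25m^2+35m−15. Dividing through by 5 gives the monic gcd m^3−5m^2+7m−3.

m^3−5m^2+7m−3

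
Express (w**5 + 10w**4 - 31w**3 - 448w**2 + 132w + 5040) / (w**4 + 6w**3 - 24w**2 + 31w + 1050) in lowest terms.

(w**3 - 3w**2 - 34w + 120)/(w**2 - 7w + 25)

By polynomial division,
  w**5 + 10w**4 - 31w**3 - 448w**2 + 132w + 5040 = (w + 4)(w**4 + 6w**3 - 24w**2 + 31w + 1050) + (-31w**3 - 383w**2 - 1042w + 840)
  w**4 + 6w**3 - 24w**2 + 31w + 1050 = (-(1/31)w + 197/961)(-31w**3 - 383w**2 - 1042w + 840) + ((20085/961)w**2 + (261105/961)w + 843570/961)
  -31w**3 - 383w**2 - 1042w + 840 = (-(29791/20085)w + 3844/4017)((20085/961)w**2 + (261105/961)w + 843570/961) + (0)
Last nonzero remainder: (20085/961)w**2 + (261105/961)w + 843570/961. Dividing through by 20085/961 gives the monic gcd w**2 + 13w + 42.
Cancel w**2 + 13w + 42 from numerator and denominator to get the reduced form.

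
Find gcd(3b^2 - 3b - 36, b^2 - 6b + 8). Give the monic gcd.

b - 4

By polynomial division,
  3b^2 - 3b - 36 = (3)(b^2 - 6b + 8) + (15b - 60)
  b^2 - 6b + 8 = ((1/15)b - 2/15)(15b - 60) + (0)
Last nonzero remainder: 15b - 60. Dividing through by 15 gives the monic gcd b - 4.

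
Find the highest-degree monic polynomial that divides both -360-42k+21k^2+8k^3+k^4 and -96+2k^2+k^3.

By polynomial division,
  k^4+8k^3+21k^2-42k-360 = (k+6)(k^3+2k^2-96) + (9k^2+54k+216)
  k^3+2k^2-96 = ((1/9)k-4/9)(9k^2+54k+216) + (0)
Last nonzero remainder: 9k^2+54k+216. Dividing through by 9 gives the monic gcd k^2+6k+24.

24+6k+k^2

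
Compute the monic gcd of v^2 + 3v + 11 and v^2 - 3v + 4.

1

By polynomial division,
  v^2 + 3v + 11 = (v^2 - 3v + 4) + (6v + 7)
  v^2 - 3v + 4 = ((1/6)v - 25/36)(6v + 7) + (319/36)
  6v + 7 = ((216/319)v + 252/319)(319/36) + (0)
The last nonzero remainder is the constant 319/36, so the polynomials are coprime and gcd = 1.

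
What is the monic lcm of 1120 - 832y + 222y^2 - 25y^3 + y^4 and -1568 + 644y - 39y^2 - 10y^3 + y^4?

-62720 + 47712y - 12144y^2 + 790y^3 + 141y^4 - 24y^5 + y^6

Apply the Euclidean algorithm:
  y^4 - 25y^3 + 222y^2 - 832y + 1120 = (y^4 - 10y^3 - 39y^2 + 644y - 1568) + (-15y^3 + 261y^2 - 1476y + 2688)
  y^4 - 10y^3 - 39y^2 + 644y - 1568 = (-(1/15)y - 37/75)(-15y^3 + 261y^2 - 1476y + 2688) + (-(216/25)y^2 + (2376/25)y - 6048/25)
  -15y^3 + 261y^2 - 1476y + 2688 = ((125/72)y - 100/9)(-(216/25)y^2 + (2376/25)y - 6048/25) + (0)
Last nonzero remainder: -(216/25)y^2 + (2376/25)y - 6048/25. Dividing through by -216/25 gives the monic gcd y^2 - 11y + 28.
Then lcm(f, g) = f·g / gcd(f, g); expanding and making the result monic gives the answer.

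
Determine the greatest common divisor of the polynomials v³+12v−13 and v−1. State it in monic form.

v−1

Euclidean algorithm in ℚ[v]:
  v³+12v−13 = (v²+v+13)(v−1) + (0)
The last nonzero remainder v−1 is already monic.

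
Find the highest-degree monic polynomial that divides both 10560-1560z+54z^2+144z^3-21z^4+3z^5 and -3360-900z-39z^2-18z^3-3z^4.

160+20z-z^2+z^3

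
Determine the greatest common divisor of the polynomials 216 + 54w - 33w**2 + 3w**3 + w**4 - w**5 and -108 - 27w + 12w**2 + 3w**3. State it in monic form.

Euclidean algorithm in ℚ[w]:
  -w**5 + w**4 + 3w**3 - 33w**2 + 54w + 216 = (-(1/3)w**2 + (5/3)w - 26/3)(3w**3 + 12w**2 - 27w - 108) + (80w**2 - 720)
  3w**3 + 12w**2 - 27w - 108 = ((3/80)w + 3/20)(80w**2 - 720) + (0)
Last nonzero remainder: 80w**2 - 720. Dividing through by 80 gives the monic gcd w**2 - 9.

-9 + w**2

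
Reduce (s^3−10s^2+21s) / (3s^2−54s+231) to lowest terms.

(s^2−3s)/(3s−33)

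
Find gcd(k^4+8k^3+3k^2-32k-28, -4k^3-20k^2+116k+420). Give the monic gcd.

k+7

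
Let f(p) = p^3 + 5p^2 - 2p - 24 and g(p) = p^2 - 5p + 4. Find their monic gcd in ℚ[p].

1

Repeated division with remainder:
  p^3 + 5p^2 - 2p - 24 = (p + 10)(p^2 - 5p + 4) + (44p - 64)
  p^2 - 5p + 4 = ((1/44)p - 39/484)(44p - 64) + (-140/121)
  44p - 64 = (-(1331/35)p + 1936/35)(-140/121) + (0)
The last nonzero remainder is the constant -140/121, so the polynomials are coprime and gcd = 1.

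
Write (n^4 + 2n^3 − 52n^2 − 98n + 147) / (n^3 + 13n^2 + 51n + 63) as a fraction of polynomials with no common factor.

Apply the Euclidean algorithm:
  n^4 + 2n^3 − 52n^2 − 98n + 147 = (n − 11)(n^3 + 13n^2 + 51n + 63) + (40n^2 + 400n + 840)
  n^3 + 13n^2 + 51n + 63 = ((1/40)n + 3/40)(40n^2 + 400n + 840) + (0)
Last nonzero remainder: 40n^2 + 400n + 840. Dividing through by 40 gives the monic gcd n^2 + 10n + 21.
Cancel n^2 + 10n + 21 from numerator and denominator to get the reduced form.

(n^2 − 8n + 7)/(n + 3)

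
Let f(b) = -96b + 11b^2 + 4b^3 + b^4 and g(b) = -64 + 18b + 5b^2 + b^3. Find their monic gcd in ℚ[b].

32 + 7b + b^2

Euclidean algorithm in ℚ[b]:
  b^4 + 4b^3 + 11b^2 - 96b = (b - 1)(b^3 + 5b^2 + 18b - 64) + (-2b^2 - 14b - 64)
  b^3 + 5b^2 + 18b - 64 = (-(1/2)b + 1)(-2b^2 - 14b - 64) + (0)
Last nonzero remainder: -2b^2 - 14b - 64. Dividing through by -2 gives the monic gcd b^2 + 7b + 32.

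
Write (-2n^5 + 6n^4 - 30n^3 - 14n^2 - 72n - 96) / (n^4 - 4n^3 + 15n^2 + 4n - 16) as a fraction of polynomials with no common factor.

Repeated division with remainder:
  -2n^5 + 6n^4 - 30n^3 - 14n^2 - 72n - 96 = (-2n - 2)(n^4 - 4n^3 + 15n^2 + 4n - 16) + (-8n^3 + 24n^2 - 96n - 128)
  n^4 - 4n^3 + 15n^2 + 4n - 16 = (-(1/8)n + 1/8)(-8n^3 + 24n^2 - 96n - 128) + (0)
Last nonzero remainder: -8n^3 + 24n^2 - 96n - 128. Dividing through by -8 gives the monic gcd n^3 - 3n^2 + 12n + 16.
Cancel n^3 - 3n^2 + 12n + 16 from numerator and denominator to get the reduced form.

(-2n^2 - 6)/(n - 1)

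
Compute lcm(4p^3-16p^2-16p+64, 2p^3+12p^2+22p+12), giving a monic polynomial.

Repeated division with remainder:
  4p^3-16p^2-16p+64 = (2)(2p^3+12p^2+22p+12) + (-40p^2-60p+40)
  2p^3+12p^2+22p+12 = (-(1/20)p-9/40)(-40p^2-60p+40) + ((21/2)p+21)
  -40p^2-60p+40 = (-(80/21)p+40/21)((21/2)p+21) + (0)
Last nonzero remainder: (21/2)p+21. Dividing through by 21/2 gives the monic gcd p+2.
Then lcm(f, g) = f·g / gcd(f, g); expanding and making the result monic gives the answer.

p^5-17p^3-12p^2+52p+48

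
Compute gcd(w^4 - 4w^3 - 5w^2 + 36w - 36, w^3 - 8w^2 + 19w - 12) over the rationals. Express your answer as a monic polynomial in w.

w - 3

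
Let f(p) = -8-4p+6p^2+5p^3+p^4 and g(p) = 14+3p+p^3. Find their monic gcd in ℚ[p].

By polynomial division,
  p^4+5p^3+6p^2-4p-8 = (p+5)(p^3+3p+14) + (3p^2-33p-78)
  p^3+3p+14 = ((1/3)p+11/3)(3p^2-33p-78) + (150p+300)
  3p^2-33p-78 = ((1/50)p-13/50)(150p+300) + (0)
Last nonzero remainder: 150p+300. Dividing through by 150 gives the monic gcd p+2.

2+p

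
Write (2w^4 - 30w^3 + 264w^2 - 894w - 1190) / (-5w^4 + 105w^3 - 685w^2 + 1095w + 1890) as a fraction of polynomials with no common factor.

(-2w^2 + 18w - 170)/(5w^2 - 75w + 270)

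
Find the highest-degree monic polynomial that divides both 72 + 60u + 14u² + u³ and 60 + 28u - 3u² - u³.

12 + 8u + u²

Apply the Euclidean algorithm:
  u³ + 14u² + 60u + 72 = (-1)(-u³ - 3u² + 28u + 60) + (11u² + 88u + 132)
  -u³ - 3u² + 28u + 60 = (-(1/11)u + 5/11)(11u² + 88u + 132) + (0)
Last nonzero remainder: 11u² + 88u + 132. Dividing through by 11 gives the monic gcd u² + 8u + 12.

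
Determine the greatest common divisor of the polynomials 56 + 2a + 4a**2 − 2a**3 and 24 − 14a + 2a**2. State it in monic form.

Apply the Euclidean algorithm:
  −2a**3 + 4a**2 + 2a + 56 = (−a − 5)(2a**2 − 14a + 24) + (−44a + 176)
  2a**2 − 14a + 24 = (−(1/22)a + 3/22)(−44a + 176) + (0)
Last nonzero remainder: −44a + 176. Dividing through by −44 gives the monic gcd a − 4.

−4 + a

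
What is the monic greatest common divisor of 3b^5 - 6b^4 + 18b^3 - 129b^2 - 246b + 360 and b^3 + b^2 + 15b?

Euclidean algorithm in ℚ[b]:
  3b^5 - 6b^4 + 18b^3 - 129b^2 - 246b + 360 = (3b^2 - 9b - 18)(b^3 + b^2 + 15b) + (24b^2 + 24b + 360)
  b^3 + b^2 + 15b = ((1/24)b)(24b^2 + 24b + 360) + (0)
Last nonzero remainder: 24b^2 + 24b + 360. Dividing through by 24 gives the monic gcd b^2 + b + 15.

b^2 + b + 15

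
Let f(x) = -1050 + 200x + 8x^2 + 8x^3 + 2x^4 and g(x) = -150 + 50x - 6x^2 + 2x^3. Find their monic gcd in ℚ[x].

By polynomial division,
  2x^4 + 8x^3 + 8x^2 + 200x - 1050 = (x + 7)(2x^3 - 6x^2 + 50x - 150) + (0)
Last nonzero remainder: 2x^3 - 6x^2 + 50x - 150. Dividing through by 2 gives the monic gcd x^3 - 3x^2 + 25x - 75.

-75 + 25x - 3x^2 + x^3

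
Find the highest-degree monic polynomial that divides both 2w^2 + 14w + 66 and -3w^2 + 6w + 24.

Repeated division with remainder:
  2w^2 + 14w + 66 = (-2/3)(-3w^2 + 6w + 24) + (18w + 82)
  -3w^2 + 6w + 24 = (-(1/6)w + 59/54)(18w + 82) + (-1771/27)
  18w + 82 = (-(486/1771)w - 2214/1771)(-1771/27) + (0)
The last nonzero remainder is the constant -1771/27, so the polynomials are coprime and gcd = 1.

1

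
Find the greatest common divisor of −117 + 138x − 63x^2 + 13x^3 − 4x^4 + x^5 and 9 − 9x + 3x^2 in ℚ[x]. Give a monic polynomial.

3 − 3x + x^2

Euclidean algorithm in ℚ[x]:
  x^5 − 4x^4 + 13x^3 − 63x^2 + 138x − 117 = ((1/3)x^3 − (1/3)x^2 + (7/3)x − 13)(3x^2 − 9x + 9) + (0)
Last nonzero remainder: 3x^2 − 9x + 9. Dividing through by 3 gives the monic gcd x^2 − 3x + 3.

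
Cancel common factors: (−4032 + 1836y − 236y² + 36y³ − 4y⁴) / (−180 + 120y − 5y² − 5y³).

Apply the Euclidean algorithm:
  −4y⁴ + 36y³ − 236y² + 1836y − 4032 = ((4/5)y − 8)(−5y³ − 5y² + 120y − 180) + (−372y² + 2940y − 5472)
  −5y³ − 5y² + 120y − 180 = ((5/372)y + 115/961)(−372y² + 2940y − 5472) + (−(152100/961)y + 456300/961)
  −372y² + 2940y − 5472 = ((29791/12675)y − 146072/12675)(−(152100/961)y + 456300/961) + (0)
Last nonzero remainder: −(152100/961)y + 456300/961. Dividing through by −152100/961 gives the monic gcd y − 3.
Cancel y − 3 from numerator and denominator to get the reduced form.

(−1344 + 164y − 24y² + 4y³)/(−60 + 20y + 5y²)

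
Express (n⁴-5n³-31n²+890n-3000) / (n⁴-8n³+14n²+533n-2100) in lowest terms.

Euclidean algorithm in ℚ[n]:
  n⁴-5n³-31n²+890n-3000 = (n⁴-8n³+14n²+533n-2100) + (3n³-45n²+357n-900)
  n⁴-8n³+14n²+533n-2100 = ((1/3)n+7/3)(3n³-45n²+357n-900) + (0)
Last nonzero remainder: 3n³-45n²+357n-900. Dividing through by 3 gives the monic gcd n³-15n²+119n-300.
Cancel n³-15n²+119n-300 from numerator and denominator to get the reduced form.

(n+10)/(n+7)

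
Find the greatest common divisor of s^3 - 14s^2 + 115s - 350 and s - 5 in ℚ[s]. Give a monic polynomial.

s - 5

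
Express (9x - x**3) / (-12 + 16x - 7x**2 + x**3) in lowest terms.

Apply the Euclidean algorithm:
  -x**3 + 9x = (-1)(x**3 - 7x**2 + 16x - 12) + (-7x**2 + 25x - 12)
  x**3 - 7x**2 + 16x - 12 = (-(1/7)x + 24/49)(-7x**2 + 25x - 12) + ((100/49)x - 300/49)
  -7x**2 + 25x - 12 = (-(343/100)x + 49/25)((100/49)x - 300/49) + (0)
Last nonzero remainder: (100/49)x - 300/49. Dividing through by 100/49 gives the monic gcd x - 3.
Cancel x - 3 from numerator and denominator to get the reduced form.

(-3x - x**2)/(4 - 4x + x**2)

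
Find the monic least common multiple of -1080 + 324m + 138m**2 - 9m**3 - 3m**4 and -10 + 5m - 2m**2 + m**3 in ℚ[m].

1800 - 540m + 130m**2 - 93m**3 - 41m**4 + 3m**5 + m**6

By polynomial division,
  -3m**4 - 9m**3 + 138m**2 + 324m - 1080 = (-3m - 15)(m**3 - 2m**2 + 5m - 10) + (123m**2 + 369m - 1230)
  m**3 - 2m**2 + 5m - 10 = ((1/123)m - 5/123)(123m**2 + 369m - 1230) + (30m - 60)
  123m**2 + 369m - 1230 = ((41/10)m + 41/2)(30m - 60) + (0)
Last nonzero remainder: 30m - 60. Dividing through by 30 gives the monic gcd m - 2.
Then lcm(f, g) = f·g / gcd(f, g); expanding and making the result monic gives the answer.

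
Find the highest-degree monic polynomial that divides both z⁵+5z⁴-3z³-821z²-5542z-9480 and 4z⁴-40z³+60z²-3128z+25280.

Repeated division with remainder:
  z⁵+5z⁴-3z³-821z²-5542z-9480 = ((1/4)z+15/4)(4z⁴-40z³+60z²-3128z+25280) + (132z³-264z²-132z-104280)
  4z⁴-40z³+60z²-3128z+25280 = ((1/33)z-8/33)(132z³-264z²-132z-104280) + (0)
Last nonzero remainder: 132z³-264z²-132z-104280. Dividing through by 132 gives the monic gcd z³-2z²-z-790.

z³-2z²-z-790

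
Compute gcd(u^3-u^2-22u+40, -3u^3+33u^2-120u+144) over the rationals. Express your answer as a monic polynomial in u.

By polynomial division,
  u^3-u^2-22u+40 = (-1/3)(-3u^3+33u^2-120u+144) + (10u^2-62u+88)
  -3u^3+33u^2-120u+144 = (-(3/10)u+36/25)(10u^2-62u+88) + (-(108/25)u+432/25)
  10u^2-62u+88 = (-(125/54)u+275/54)(-(108/25)u+432/25) + (0)
Last nonzero remainder: -(108/25)u+432/25. Dividing through by -108/25 gives the monic gcd u-4.

u-4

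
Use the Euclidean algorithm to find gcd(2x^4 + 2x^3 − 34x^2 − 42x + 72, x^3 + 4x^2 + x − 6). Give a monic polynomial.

By polynomial division,
  2x^4 + 2x^3 − 34x^2 − 42x + 72 = (2x − 6)(x^3 + 4x^2 + x − 6) + (−12x^2 − 24x + 36)
  x^3 + 4x^2 + x − 6 = (−(1/12)x − 1/6)(−12x^2 − 24x + 36) + (0)
Last nonzero remainder: −12x^2 − 24x + 36. Dividing through by −12 gives the monic gcd x^2 + 2x − 3.

x^2 + 2x − 3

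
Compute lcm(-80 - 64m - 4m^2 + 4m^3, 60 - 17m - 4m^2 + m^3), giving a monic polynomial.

240 + 172m - 24m^2 - 29m^3 + m^5

By polynomial division,
  4m^3 - 4m^2 - 64m - 80 = (4)(m^3 - 4m^2 - 17m + 60) + (12m^2 + 4m - 320)
  m^3 - 4m^2 - 17m + 60 = ((1/12)m - 13/36)(12m^2 + 4m - 320) + ((100/9)m - 500/9)
  12m^2 + 4m - 320 = ((27/25)m + 144/25)((100/9)m - 500/9) + (0)
Last nonzero remainder: (100/9)m - 500/9. Dividing through by 100/9 gives the monic gcd m - 5.
Then lcm(f, g) = f·g / gcd(f, g); expanding and making the result monic gives the answer.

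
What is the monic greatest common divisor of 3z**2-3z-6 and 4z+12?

1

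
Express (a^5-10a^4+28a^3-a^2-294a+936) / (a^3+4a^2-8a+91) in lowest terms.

(a^3-7a^2-6a+72)/(a+7)

Apply the Euclidean algorithm:
  a^5-10a^4+28a^3-a^2-294a+936 = (a^2-14a+92)(a^3+4a^2-8a+91) + (-572a^2+1716a-7436)
  a^3+4a^2-8a+91 = (-(1/572)a-7/572)(-572a^2+1716a-7436) + (0)
Last nonzero remainder: -572a^2+1716a-7436. Dividing through by -572 gives the monic gcd a^2-3a+13.
Cancel a^2-3a+13 from numerator and denominator to get the reduced form.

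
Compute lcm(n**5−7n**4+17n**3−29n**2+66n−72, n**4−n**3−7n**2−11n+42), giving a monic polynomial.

Repeated division with remainder:
  n**5−7n**4+17n**3−29n**2+66n−72 = (n−6)(n**4−n**3−7n**2−11n+42) + (18n**3−60n**2−42n+180)
  n**4−n**3−7n**2−11n+42 = ((1/18)n+7/54)(18n**3−60n**2−42n+180) + ((28/9)n**2−(140/9)n+56/3)
  18n**3−60n**2−42n+180 = ((81/14)n+135/14)((28/9)n**2−(140/9)n+56/3) + (0)
Last nonzero remainder: (28/9)n**2−(140/9)n+56/3. Dividing through by 28/9 gives the monic gcd n**2−5n+6.
Then lcm(f, g) = f·g / gcd(f, g); expanding and making the result monic gives the answer.

n**7−3n**6−4n**5−10n**4+69n**3−11n**2+174n−504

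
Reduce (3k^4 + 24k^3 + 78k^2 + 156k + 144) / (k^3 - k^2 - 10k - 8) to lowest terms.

(3k^3 + 18k^2 + 42k + 72)/(k^2 - 3k - 4)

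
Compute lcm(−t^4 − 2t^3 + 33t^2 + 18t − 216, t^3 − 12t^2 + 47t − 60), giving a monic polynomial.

t^5 − 3t^4 − 43t^3 + 147t^2 + 306t − 1080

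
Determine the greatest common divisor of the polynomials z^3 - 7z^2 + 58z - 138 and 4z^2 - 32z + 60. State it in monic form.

Repeated division with remainder:
  z^3 - 7z^2 + 58z - 138 = ((1/4)z + 1/4)(4z^2 - 32z + 60) + (51z - 153)
  4z^2 - 32z + 60 = ((4/51)z - 20/51)(51z - 153) + (0)
Last nonzero remainder: 51z - 153. Dividing through by 51 gives the monic gcd z - 3.

z - 3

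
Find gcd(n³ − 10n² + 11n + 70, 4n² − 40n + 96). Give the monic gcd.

1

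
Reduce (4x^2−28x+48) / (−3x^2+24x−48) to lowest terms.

(−4x+12)/(3x−12)

Euclidean algorithm in ℚ[x]:
  4x^2−28x+48 = (−4/3)(−3x^2+24x−48) + (4x−16)
  −3x^2+24x−48 = (−(3/4)x+3)(4x−16) + (0)
Last nonzero remainder: 4x−16. Dividing through by 4 gives the monic gcd x−4.
Cancel x−4 from numerator and denominator to get the reduced form.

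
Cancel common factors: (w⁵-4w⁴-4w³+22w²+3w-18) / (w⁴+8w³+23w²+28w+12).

By polynomial division,
  w⁵-4w⁴-4w³+22w²+3w-18 = (w-12)(w⁴+8w³+23w²+28w+12) + (69w³+270w²+327w+126)
  w⁴+8w³+23w²+28w+12 = ((1/69)w+94/1587)(69w³+270w²+327w+126) + ((1200/529)w²+(3600/529)w+2400/529)
  69w³+270w²+327w+126 = ((12167/400)w+11109/400)((1200/529)w²+(3600/529)w+2400/529) + (0)
Last nonzero remainder: (1200/529)w²+(3600/529)w+2400/529. Dividing through by 1200/529 gives the monic gcd w²+3w+2.
Cancel w²+3w+2 from numerator and denominator to get the reduced form.

(w³-7w²+15w-9)/(w²+5w+6)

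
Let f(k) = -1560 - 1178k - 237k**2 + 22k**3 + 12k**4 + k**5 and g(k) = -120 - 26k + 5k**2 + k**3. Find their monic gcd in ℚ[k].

Euclidean algorithm in ℚ[k]:
  k**5 + 12k**4 + 22k**3 - 237k**2 - 1178k - 1560 = (k**2 + 7k + 13)(k**3 + 5k**2 - 26k - 120) + (0)
The last nonzero remainder k**3 + 5k**2 - 26k - 120 is already monic.

-120 - 26k + 5k**2 + k**3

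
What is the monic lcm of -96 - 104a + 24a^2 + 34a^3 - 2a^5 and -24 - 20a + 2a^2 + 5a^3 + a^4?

By polynomial division,
  -2a^5 + 34a^3 + 24a^2 - 104a - 96 = (-2a + 10)(a^4 + 5a^3 + 2a^2 - 20a - 24) + (-12a^3 - 36a^2 + 48a + 144)
  a^4 + 5a^3 + 2a^2 - 20a - 24 = (-(1/12)a - 1/6)(-12a^3 - 36a^2 + 48a + 144) + (0)
Last nonzero remainder: -12a^3 - 36a^2 + 48a + 144. Dividing through by -12 gives the monic gcd a^3 + 3a^2 - 4a - 12.
Then lcm(f, g) = f·g / gcd(f, g); expanding and making the result monic gives the answer.

96 + 152a + 28a^2 - 46a^3 - 17a^4 + 2a^5 + a^6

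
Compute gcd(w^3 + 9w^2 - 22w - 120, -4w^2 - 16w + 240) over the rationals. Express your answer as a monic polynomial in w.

w + 10

By polynomial division,
  w^3 + 9w^2 - 22w - 120 = (-(1/4)w - 5/4)(-4w^2 - 16w + 240) + (18w + 180)
  -4w^2 - 16w + 240 = (-(2/9)w + 4/3)(18w + 180) + (0)
Last nonzero remainder: 18w + 180. Dividing through by 18 gives the monic gcd w + 10.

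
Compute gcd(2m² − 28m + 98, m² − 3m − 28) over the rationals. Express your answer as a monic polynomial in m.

Repeated division with remainder:
  2m² − 28m + 98 = (2)(m² − 3m − 28) + (−22m + 154)
  m² − 3m − 28 = (−(1/22)m − 2/11)(−22m + 154) + (0)
Last nonzero remainder: −22m + 154. Dividing through by −22 gives the monic gcd m − 7.

m − 7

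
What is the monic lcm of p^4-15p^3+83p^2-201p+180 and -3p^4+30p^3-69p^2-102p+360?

Euclidean algorithm in ℚ[p]:
  p^4-15p^3+83p^2-201p+180 = (-1/3)(-3p^4+30p^3-69p^2-102p+360) + (-5p^3+60p^2-235p+300)
  -3p^4+30p^3-69p^2-102p+360 = ((3/5)p+6/5)(-5p^3+60p^2-235p+300) + (0)
Last nonzero remainder: -5p^3+60p^2-235p+300. Dividing through by -5 gives the monic gcd p^3-12p^2+47p-60.
Then lcm(f, g) = f·g / gcd(f, g); expanding and making the result monic gives the answer.

p^5-13p^4+53p^3-35p^2-222p+360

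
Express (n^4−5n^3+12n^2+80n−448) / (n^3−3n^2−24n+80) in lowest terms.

Apply the Euclidean algorithm:
  n^4−5n^3+12n^2+80n−448 = (n−2)(n^3−3n^2−24n+80) + (30n^2−48n−288)
  n^3−3n^2−24n+80 = ((1/30)n−7/150)(30n^2−48n−288) + (−(416/25)n+1664/25)
  30n^2−48n−288 = (−(375/208)n−225/52)(−(416/25)n+1664/25) + (0)
Last nonzero remainder: −(416/25)n+1664/25. Dividing through by −416/25 gives the monic gcd n−4.
Cancel n−4 from numerator and denominator to get the reduced form.

(n^3−n^2+8n+112)/(n^2+n−20)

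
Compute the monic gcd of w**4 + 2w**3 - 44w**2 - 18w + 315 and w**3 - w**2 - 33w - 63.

By polynomial division,
  w**4 + 2w**3 - 44w**2 - 18w + 315 = (w + 3)(w**3 - w**2 - 33w - 63) + (-8w**2 + 144w + 504)
  w**3 - w**2 - 33w - 63 = (-(1/8)w - 17/8)(-8w**2 + 144w + 504) + (336w + 1008)
  -8w**2 + 144w + 504 = (-(1/42)w + 1/2)(336w + 1008) + (0)
Last nonzero remainder: 336w + 1008. Dividing through by 336 gives the monic gcd w + 3.

w + 3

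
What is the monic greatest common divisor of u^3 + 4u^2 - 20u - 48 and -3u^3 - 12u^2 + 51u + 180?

Apply the Euclidean algorithm:
  u^3 + 4u^2 - 20u - 48 = (-1/3)(-3u^3 - 12u^2 + 51u + 180) + (-3u + 12)
  -3u^3 - 12u^2 + 51u + 180 = (u^2 + 8u + 15)(-3u + 12) + (0)
Last nonzero remainder: -3u + 12. Dividing through by -3 gives the monic gcd u - 4.

u - 4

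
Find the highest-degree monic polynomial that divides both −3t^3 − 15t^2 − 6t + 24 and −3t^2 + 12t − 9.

t − 1

By polynomial division,
  −3t^3 − 15t^2 − 6t + 24 = (t + 9)(−3t^2 + 12t − 9) + (−105t + 105)
  −3t^2 + 12t − 9 = ((1/35)t − 3/35)(−105t + 105) + (0)
Last nonzero remainder: −105t + 105. Dividing through by −105 gives the monic gcd t − 1.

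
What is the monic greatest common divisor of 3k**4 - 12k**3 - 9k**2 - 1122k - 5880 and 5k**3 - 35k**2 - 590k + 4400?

k - 10

By polynomial division,
  3k**4 - 12k**3 - 9k**2 - 1122k - 5880 = ((3/5)k + 9/5)(5k**3 - 35k**2 - 590k + 4400) + (408k**2 - 2700k - 13800)
  5k**3 - 35k**2 - 590k + 4400 = ((5/408)k - 65/13872)(408k**2 - 2700k - 13800) + (-(501165/1156)k + 2505825/578)
  408k**2 - 2700k - 13800 = (-(157216/167055)k - 106352/33411)(-(501165/1156)k + 2505825/578) + (0)
Last nonzero remainder: -(501165/1156)k + 2505825/578. Dividing through by -501165/1156 gives the monic gcd k - 10.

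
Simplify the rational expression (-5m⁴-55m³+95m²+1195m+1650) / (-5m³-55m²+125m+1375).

Repeated division with remainder:
  -5m⁴-55m³+95m²+1195m+1650 = (m)(-5m³-55m²+125m+1375) + (-30m²-180m+1650)
  -5m³-55m²+125m+1375 = ((1/6)m+5/6)(-30m²-180m+1650) + (0)
Last nonzero remainder: -30m²-180m+1650. Dividing through by -30 gives the monic gcd m²+6m-55.
Cancel m²+6m-55 from numerator and denominator to get the reduced form.

(m²+5m+6)/(m+5)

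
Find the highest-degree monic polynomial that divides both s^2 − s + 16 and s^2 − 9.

By polynomial division,
  s^2 − s + 16 = (s^2 − 9) + (−s + 25)
  s^2 − 9 = (−s − 25)(−s + 25) + (616)
  −s + 25 = (−(1/616)s + 25/616)(616) + (0)
The last nonzero remainder is the constant 616, so the polynomials are coprime and gcd = 1.

1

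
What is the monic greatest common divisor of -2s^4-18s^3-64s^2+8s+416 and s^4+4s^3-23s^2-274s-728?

Repeated division with remainder:
  -2s^4-18s^3-64s^2+8s+416 = (-2)(s^4+4s^3-23s^2-274s-728) + (-10s^3-110s^2-540s-1040)
  s^4+4s^3-23s^2-274s-728 = (-(1/10)s+7/10)(-10s^3-110s^2-540s-1040) + (0)
Last nonzero remainder: -10s^3-110s^2-540s-1040. Dividing through by -10 gives the monic gcd s^3+11s^2+54s+104.

s^3+11s^2+54s+104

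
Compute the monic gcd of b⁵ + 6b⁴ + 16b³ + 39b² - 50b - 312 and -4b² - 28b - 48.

b² + 7b + 12

Apply the Euclidean algorithm:
  b⁵ + 6b⁴ + 16b³ + 39b² - 50b - 312 = (-(1/4)b³ + (1/4)b² - (11/4)b + 13/2)(-4b² - 28b - 48) + (0)
Last nonzero remainder: -4b² - 28b - 48. Dividing through by -4 gives the monic gcd b² + 7b + 12.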